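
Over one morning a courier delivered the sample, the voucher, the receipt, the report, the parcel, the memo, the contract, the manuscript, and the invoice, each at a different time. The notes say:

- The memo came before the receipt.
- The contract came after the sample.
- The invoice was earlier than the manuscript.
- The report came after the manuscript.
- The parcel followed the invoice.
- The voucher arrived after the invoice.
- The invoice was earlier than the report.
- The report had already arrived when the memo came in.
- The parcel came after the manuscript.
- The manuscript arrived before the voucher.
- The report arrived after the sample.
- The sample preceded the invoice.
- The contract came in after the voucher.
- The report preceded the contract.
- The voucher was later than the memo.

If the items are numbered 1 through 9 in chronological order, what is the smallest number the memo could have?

5

The invoice, the manuscript, the report, and the sample must all come before the memo — 4 forced predecessors.
Nothing else is forced ahead of the memo, so its earliest slot is position 4 + 1 = 5.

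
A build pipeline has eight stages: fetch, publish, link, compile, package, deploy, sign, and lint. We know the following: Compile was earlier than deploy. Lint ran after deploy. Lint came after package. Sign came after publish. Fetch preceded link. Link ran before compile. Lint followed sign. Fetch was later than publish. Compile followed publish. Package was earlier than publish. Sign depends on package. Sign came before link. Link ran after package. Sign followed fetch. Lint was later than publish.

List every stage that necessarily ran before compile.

fetch, link, package, publish, sign

Directly stated before compile: link and publish.
Fetch reaches compile via fetch → link → compile.
Package reaches compile via package → publish → compile.
Sign reaches compile via sign → link → compile.
No chain forces lint (or any of the others) ahead of compile.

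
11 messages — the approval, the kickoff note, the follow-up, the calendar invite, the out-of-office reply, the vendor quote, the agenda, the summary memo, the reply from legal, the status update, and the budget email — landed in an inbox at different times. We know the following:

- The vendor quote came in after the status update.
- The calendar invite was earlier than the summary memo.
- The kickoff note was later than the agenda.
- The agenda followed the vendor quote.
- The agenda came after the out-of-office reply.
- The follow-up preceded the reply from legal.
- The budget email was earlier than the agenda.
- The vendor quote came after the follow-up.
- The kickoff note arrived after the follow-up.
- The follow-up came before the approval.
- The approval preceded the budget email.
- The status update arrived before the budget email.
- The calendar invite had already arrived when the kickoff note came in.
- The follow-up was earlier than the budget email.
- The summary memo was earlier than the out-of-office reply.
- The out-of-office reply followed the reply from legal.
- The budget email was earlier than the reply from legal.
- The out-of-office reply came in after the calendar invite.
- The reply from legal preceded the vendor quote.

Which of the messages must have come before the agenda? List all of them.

the approval, the budget email, the calendar invite, the follow-up, the out-of-office reply, the reply from legal, the status update, the summary memo, the vendor quote

Directly stated before the agenda: the budget email, the out-of-office reply, and the vendor quote.
The approval reaches the agenda via the approval → the budget email → the agenda.
The calendar invite reaches the agenda via the calendar invite → the out-of-office reply → the agenda.
The follow-up reaches the agenda via the follow-up → the budget email → the agenda.
Likewise the reply from legal, the status update, and the summary memo each reach the agenda by chaining the stated constraints.
No chain forces the kickoff note ahead of the agenda.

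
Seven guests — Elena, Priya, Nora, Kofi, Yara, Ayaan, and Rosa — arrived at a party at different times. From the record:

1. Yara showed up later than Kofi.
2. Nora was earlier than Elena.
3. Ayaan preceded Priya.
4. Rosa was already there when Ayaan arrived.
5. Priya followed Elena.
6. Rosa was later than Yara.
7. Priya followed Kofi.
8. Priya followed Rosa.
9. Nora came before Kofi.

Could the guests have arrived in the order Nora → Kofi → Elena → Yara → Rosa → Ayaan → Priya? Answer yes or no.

Check each stated constraint against the proposed order — e.g. Elena is ahead of Priya; Kofi is ahead of Priya. Every pair is in the required order; nothing is violated.

yes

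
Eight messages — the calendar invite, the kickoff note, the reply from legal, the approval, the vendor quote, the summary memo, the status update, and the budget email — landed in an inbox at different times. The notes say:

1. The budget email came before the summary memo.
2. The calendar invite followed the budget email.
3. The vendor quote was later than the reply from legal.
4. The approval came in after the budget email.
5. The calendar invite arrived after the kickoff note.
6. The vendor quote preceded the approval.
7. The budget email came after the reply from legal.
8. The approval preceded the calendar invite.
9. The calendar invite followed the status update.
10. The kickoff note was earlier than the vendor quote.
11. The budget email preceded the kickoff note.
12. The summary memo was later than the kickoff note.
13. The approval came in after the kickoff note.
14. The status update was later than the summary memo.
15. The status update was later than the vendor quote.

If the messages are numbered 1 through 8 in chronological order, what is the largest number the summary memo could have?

6

The summary memo must come before the calendar invite and the status update — 2 messages forced after it.
Everything else can be placed before the summary memo in some valid order, so the summary memo can sit as late as position 8 − 2 = 6.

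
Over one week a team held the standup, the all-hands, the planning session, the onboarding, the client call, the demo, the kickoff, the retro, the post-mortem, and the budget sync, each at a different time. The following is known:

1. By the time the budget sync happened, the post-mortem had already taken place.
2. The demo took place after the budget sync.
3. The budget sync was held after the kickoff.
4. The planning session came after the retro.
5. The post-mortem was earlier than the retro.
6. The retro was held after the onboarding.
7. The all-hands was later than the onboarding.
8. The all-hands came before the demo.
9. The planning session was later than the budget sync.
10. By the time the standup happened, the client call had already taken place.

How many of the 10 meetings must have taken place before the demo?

Directly stated before the demo: the all-hands and the budget sync.
The kickoff reaches the demo via the kickoff → the budget sync → the demo.
The onboarding reaches the demo via the onboarding → the all-hands → the demo.
The post-mortem reaches the demo via the post-mortem → the budget sync → the demo.
That's the all-hands, the budget sync, the kickoff, the onboarding, and the post-mortem — 5 in all.

5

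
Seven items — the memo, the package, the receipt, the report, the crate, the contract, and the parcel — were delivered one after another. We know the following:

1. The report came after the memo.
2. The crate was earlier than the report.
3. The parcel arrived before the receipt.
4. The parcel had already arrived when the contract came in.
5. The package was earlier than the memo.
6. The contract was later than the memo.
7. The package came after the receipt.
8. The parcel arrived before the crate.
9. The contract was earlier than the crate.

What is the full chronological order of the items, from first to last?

The constraints fix every adjacent pair, so only one ordering works:
the parcel → the receipt → the package → the memo → the contract → the crate → the report.

the parcel, the receipt, the package, the memo, the contract, the crate, the report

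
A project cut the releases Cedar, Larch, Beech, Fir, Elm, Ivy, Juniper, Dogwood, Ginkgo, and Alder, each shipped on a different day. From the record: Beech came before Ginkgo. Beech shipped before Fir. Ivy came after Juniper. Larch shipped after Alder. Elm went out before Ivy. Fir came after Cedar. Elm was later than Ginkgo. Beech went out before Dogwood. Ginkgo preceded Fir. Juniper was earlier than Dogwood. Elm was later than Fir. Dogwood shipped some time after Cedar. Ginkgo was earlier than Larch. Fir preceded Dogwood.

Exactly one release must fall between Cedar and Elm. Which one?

Tracing the constraints gives Cedar → Fir → Elm, so Fir sits after Cedar and before Elm.
No other release is forced both after Cedar and before Elm.

Fir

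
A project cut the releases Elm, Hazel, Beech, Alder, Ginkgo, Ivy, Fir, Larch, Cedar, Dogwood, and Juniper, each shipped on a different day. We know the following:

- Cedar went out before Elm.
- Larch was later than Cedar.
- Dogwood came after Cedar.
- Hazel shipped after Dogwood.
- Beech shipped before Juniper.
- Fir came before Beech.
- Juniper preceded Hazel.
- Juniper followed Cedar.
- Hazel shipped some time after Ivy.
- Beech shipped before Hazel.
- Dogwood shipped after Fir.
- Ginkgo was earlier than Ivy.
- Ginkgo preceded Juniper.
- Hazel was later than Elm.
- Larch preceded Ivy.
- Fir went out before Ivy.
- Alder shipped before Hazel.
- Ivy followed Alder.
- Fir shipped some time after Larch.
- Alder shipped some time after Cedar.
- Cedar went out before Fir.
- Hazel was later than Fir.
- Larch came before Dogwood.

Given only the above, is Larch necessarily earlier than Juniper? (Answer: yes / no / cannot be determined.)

Chain the constraints: Larch → Fir → Beech → Juniper. Each link is directly stated, so Larch comes before Juniper.

yes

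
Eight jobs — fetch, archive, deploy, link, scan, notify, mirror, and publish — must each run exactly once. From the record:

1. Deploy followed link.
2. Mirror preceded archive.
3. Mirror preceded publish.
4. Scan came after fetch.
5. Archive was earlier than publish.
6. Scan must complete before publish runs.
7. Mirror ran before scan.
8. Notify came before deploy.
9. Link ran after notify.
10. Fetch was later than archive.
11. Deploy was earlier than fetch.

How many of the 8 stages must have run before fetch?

Directly stated before fetch: archive and deploy.
Link reaches fetch via link → deploy → fetch.
Mirror reaches fetch via mirror → archive → fetch.
Notify reaches fetch via notify → deploy → fetch.
No chain forces publish (or any of the others) ahead of fetch.
That's archive, deploy, link, mirror, and notify — 5 in all.

5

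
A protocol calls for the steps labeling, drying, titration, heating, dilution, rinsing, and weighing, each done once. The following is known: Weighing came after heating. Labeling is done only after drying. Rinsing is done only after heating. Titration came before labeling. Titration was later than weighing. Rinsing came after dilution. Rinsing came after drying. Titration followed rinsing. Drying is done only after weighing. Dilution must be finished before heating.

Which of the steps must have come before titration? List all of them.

Directly stated before titration: rinsing and weighing.
Dilution reaches titration via dilution → rinsing → titration.
Drying reaches titration via drying → rinsing → titration.
Heating reaches titration via heating → rinsing → titration.
No chain forces labeling ahead of titration.

dilution, drying, heating, rinsing, weighing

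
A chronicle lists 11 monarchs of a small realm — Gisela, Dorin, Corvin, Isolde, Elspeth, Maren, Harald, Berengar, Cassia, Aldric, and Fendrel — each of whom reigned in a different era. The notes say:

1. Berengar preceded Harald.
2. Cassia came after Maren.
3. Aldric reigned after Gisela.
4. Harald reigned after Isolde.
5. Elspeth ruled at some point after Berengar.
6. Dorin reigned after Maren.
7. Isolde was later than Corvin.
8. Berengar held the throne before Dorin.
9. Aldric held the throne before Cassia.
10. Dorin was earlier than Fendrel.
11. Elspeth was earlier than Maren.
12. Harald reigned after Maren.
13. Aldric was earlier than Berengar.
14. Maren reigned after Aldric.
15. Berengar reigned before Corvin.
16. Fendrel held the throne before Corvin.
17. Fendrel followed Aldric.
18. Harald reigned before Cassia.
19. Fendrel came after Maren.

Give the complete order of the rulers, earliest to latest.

The constraints fix every adjacent pair, so only one ordering works:
Gisela → Aldric → Berengar → Elspeth → Maren → Dorin → Fendrel → Corvin → Isolde → Harald → Cassia.

Gisela, Aldric, Berengar, Elspeth, Maren, Dorin, Fendrel, Corvin, Isolde, Harald, Cassia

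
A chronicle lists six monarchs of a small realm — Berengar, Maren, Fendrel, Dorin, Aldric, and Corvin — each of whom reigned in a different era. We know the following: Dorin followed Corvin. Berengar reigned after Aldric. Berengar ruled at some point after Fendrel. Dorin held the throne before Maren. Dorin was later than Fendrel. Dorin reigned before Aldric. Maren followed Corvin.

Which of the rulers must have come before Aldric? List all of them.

Directly stated before Aldric: Dorin.
Corvin reaches Aldric via Corvin → Dorin → Aldric.
Fendrel reaches Aldric via Fendrel → Dorin → Aldric.
No chain forces Maren (or any of the others) ahead of Aldric.

Corvin, Dorin, Fendrel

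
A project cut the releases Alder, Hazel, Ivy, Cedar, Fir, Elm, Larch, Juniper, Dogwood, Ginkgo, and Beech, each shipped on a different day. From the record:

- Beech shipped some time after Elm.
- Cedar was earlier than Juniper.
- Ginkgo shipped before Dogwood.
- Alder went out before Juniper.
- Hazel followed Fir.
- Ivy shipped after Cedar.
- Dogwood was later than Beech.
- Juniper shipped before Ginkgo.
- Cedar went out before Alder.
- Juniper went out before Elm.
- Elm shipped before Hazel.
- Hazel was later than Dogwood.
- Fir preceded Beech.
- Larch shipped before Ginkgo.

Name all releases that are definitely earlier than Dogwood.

Alder, Beech, Cedar, Elm, Fir, Ginkgo, Juniper, Larch

Directly stated before Dogwood: Beech and Ginkgo.
Alder reaches Dogwood via Alder → Juniper → Ginkgo → Dogwood.
Cedar reaches Dogwood via Cedar → Juniper → Ginkgo → Dogwood.
Elm reaches Dogwood via Elm → Beech → Dogwood.
Likewise Fir, Juniper, and Larch each reach Dogwood by chaining the stated constraints.
No chain forces Hazel (or any of the others) ahead of Dogwood.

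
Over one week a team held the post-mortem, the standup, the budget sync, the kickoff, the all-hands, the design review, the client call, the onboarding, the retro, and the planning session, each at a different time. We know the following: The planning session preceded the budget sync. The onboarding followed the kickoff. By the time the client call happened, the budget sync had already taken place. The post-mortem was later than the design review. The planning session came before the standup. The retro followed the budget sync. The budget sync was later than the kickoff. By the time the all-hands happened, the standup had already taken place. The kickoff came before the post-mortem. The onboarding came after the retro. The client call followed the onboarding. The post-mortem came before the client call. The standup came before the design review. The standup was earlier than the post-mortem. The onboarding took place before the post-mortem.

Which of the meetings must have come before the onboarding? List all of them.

the budget sync, the kickoff, the planning session, the retro

Directly stated before the onboarding: the kickoff and the retro.
The budget sync reaches the onboarding via the budget sync → the retro → the onboarding.
The planning session reaches the onboarding via the planning session → the budget sync → the retro → the onboarding.
No chain forces the client call (or any of the others) ahead of the onboarding.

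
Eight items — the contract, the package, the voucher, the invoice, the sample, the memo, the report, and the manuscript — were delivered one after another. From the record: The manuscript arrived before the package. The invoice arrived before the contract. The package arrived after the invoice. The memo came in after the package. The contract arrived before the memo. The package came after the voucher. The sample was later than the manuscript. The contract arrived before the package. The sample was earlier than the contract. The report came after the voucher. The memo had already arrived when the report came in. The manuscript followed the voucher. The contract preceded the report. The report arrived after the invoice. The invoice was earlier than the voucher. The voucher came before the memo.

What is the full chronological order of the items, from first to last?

the invoice, the voucher, the manuscript, the sample, the contract, the package, the memo, the report

The constraints fix every adjacent pair, so only one ordering works:
the invoice → the voucher → the manuscript → the sample → the contract → the package → the memo → the report.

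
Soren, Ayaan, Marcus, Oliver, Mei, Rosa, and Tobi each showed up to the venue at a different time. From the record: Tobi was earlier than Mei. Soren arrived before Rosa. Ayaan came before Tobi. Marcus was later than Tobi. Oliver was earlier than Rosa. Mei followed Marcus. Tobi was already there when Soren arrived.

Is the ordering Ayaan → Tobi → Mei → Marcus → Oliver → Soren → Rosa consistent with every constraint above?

The constraints require Marcus before Mei, but in the proposed sequence Mei appears ahead of Marcus. That one violation is enough.

no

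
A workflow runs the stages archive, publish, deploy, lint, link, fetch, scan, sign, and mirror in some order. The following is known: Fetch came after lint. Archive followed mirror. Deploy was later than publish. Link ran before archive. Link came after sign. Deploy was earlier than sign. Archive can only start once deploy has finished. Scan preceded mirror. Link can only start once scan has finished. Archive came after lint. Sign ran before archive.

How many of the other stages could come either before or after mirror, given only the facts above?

Forced before mirror: scan; forced after mirror: archive.
That leaves deploy, fetch, link, lint, publish, and sign with no forced order relative to mirror — 6.

6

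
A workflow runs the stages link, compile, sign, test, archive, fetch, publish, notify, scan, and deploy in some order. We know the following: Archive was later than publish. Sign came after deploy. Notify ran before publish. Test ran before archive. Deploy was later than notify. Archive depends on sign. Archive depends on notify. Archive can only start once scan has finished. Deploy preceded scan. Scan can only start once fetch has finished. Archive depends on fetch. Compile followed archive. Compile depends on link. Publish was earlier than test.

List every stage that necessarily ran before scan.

deploy, fetch, notify

Directly stated before scan: deploy and fetch.
Notify reaches scan via notify → deploy → scan.
No chain forces sign (or any of the others) ahead of scan.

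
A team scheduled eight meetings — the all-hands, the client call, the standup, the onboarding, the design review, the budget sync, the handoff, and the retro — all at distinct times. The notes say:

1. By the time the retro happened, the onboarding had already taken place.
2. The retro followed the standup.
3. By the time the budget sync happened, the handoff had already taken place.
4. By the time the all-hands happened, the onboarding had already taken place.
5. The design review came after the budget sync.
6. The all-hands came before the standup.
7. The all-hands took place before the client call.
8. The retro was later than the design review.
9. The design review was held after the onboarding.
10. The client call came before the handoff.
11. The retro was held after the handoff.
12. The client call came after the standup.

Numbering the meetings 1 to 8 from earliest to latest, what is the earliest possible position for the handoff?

The all-hands, the client call, the onboarding, and the standup must all come before the handoff — 4 forced predecessors.
Nothing else is forced ahead of the handoff, so its earliest slot is position 4 + 1 = 5.

5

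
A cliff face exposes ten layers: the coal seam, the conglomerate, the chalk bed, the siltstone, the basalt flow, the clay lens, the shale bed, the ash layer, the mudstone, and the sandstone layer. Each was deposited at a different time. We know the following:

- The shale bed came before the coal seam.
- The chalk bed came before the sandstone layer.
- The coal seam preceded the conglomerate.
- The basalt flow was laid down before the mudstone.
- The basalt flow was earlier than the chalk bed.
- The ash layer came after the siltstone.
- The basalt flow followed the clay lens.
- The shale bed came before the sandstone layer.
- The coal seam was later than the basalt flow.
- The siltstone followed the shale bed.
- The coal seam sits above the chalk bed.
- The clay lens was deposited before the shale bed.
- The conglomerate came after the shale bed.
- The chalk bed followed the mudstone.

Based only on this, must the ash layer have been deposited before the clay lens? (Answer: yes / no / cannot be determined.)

Tracing the constraints gives the clay lens → the shale bed → the siltstone → the ash layer, so the clay lens must come before the ash layer.
That means the ash layer cannot be before the clay lens.

no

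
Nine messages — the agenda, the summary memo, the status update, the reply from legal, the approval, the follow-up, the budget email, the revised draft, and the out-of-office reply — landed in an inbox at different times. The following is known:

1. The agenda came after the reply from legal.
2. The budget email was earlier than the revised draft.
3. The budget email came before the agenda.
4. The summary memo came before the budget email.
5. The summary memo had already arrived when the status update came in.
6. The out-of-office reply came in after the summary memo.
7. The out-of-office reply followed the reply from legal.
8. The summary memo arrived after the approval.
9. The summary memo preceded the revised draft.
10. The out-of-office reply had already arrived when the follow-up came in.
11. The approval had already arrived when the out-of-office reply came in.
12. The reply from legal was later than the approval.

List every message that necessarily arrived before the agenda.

the approval, the budget email, the reply from legal, the summary memo

Directly stated before the agenda: the budget email and the reply from legal.
The approval reaches the agenda via the approval → the reply from legal → the agenda.
The summary memo reaches the agenda via the summary memo → the budget email → the agenda.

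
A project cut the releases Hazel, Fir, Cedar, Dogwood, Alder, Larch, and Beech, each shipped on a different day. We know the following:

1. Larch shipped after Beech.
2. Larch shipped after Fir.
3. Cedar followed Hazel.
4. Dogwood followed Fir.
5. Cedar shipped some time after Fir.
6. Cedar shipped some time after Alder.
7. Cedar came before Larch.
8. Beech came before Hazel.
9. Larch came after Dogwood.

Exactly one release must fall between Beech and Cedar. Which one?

Tracing the constraints gives Beech → Hazel → Cedar, so Hazel sits after Beech and before Cedar.
No other release is forced both after Beech and before Cedar.

Hazel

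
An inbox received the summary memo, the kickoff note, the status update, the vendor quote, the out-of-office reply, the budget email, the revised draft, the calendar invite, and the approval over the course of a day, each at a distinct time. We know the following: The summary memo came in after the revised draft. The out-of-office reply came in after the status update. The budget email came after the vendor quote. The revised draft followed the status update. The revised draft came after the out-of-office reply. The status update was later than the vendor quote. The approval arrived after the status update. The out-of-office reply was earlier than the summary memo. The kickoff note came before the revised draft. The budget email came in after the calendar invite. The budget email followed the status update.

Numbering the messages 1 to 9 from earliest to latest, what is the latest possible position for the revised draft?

The revised draft must come before the summary memo — 1 message forced after it.
Everything else can be placed before the revised draft in some valid order, so the revised draft can sit as late as position 9 − 1 = 8.

8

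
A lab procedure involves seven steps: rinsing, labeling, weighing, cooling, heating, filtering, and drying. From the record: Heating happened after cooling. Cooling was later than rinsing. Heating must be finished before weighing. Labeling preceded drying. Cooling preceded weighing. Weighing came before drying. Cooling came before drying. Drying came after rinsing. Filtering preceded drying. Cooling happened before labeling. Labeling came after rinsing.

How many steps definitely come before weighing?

3

Directly stated before weighing: cooling and heating.
Rinsing reaches weighing via rinsing → cooling → weighing.
That's cooling, heating, and rinsing — 3 in all.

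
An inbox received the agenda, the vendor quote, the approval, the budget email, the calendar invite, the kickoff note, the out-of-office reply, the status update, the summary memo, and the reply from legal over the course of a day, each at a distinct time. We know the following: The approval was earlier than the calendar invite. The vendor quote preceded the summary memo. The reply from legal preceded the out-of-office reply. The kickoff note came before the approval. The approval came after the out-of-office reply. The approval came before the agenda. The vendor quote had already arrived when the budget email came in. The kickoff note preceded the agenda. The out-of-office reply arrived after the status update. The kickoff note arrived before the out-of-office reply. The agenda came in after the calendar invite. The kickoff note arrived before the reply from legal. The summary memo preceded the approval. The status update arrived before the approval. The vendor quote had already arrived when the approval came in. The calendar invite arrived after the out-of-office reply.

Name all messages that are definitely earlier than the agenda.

the approval, the calendar invite, the kickoff note, the out-of-office reply, the reply from legal, the status update, the summary memo, the vendor quote

Directly stated before the agenda: the approval, the calendar invite, and the kickoff note.
The out-of-office reply reaches the agenda via the out-of-office reply → the calendar invite → the agenda.
The reply from legal reaches the agenda via the reply from legal → the out-of-office reply → the calendar invite → the agenda.
The status update reaches the agenda via the status update → the approval → the agenda.
Likewise the summary memo and the vendor quote each reach the agenda by chaining the stated constraints.
No chain forces the budget email ahead of the agenda.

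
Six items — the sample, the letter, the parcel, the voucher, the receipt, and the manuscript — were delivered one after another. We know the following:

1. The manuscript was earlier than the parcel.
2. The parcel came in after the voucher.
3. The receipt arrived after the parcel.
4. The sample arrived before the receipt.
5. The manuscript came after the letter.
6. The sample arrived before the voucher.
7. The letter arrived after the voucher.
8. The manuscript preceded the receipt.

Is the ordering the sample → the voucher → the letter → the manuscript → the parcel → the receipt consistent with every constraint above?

yes

Check each stated constraint against the proposed order — e.g. the voucher is ahead of the parcel; the sample is ahead of the receipt. Every pair is in the required order; nothing is violated.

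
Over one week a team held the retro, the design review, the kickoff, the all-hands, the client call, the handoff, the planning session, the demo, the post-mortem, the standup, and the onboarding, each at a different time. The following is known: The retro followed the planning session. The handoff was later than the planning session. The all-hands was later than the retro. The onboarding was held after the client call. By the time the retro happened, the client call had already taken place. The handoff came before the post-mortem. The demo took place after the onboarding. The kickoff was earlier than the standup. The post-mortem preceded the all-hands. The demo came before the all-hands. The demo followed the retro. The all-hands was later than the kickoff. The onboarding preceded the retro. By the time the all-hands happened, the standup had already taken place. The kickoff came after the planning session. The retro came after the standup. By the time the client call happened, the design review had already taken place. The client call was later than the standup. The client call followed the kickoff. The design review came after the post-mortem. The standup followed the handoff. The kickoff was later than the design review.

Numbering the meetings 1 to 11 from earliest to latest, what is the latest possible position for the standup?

The standup must come before the all-hands, the client call, the demo, the onboarding, and the retro — 5 meetings forced after it.
Everything else can be placed before the standup in some valid order, so the standup can sit as late as position 11 − 5 = 6.

6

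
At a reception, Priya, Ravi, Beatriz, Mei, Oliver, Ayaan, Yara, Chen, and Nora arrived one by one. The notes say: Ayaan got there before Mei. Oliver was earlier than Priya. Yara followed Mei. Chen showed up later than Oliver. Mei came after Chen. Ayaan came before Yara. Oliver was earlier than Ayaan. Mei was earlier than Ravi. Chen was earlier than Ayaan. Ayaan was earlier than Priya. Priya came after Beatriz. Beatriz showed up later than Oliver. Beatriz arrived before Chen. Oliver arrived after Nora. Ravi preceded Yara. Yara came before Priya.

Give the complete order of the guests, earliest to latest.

The constraints fix every adjacent pair, so only one ordering works:
Nora → Oliver → Beatriz → Chen → Ayaan → Mei → Ravi → Yara → Priya.

Nora, Oliver, Beatriz, Chen, Ayaan, Mei, Ravi, Yara, Priya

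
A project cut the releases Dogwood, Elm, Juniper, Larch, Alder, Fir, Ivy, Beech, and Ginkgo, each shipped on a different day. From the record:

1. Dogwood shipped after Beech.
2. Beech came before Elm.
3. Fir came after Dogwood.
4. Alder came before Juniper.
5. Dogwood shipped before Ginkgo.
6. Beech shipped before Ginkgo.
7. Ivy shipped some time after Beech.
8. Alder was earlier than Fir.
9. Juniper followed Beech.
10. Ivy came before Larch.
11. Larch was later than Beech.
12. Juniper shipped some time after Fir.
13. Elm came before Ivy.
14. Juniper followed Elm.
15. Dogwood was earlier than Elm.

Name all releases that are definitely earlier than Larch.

Beech, Dogwood, Elm, Ivy

Directly stated before Larch: Beech and Ivy.
Dogwood reaches Larch via Dogwood → Elm → Ivy → Larch.
Elm reaches Larch via Elm → Ivy → Larch.
No chain forces Juniper (or any of the others) ahead of Larch.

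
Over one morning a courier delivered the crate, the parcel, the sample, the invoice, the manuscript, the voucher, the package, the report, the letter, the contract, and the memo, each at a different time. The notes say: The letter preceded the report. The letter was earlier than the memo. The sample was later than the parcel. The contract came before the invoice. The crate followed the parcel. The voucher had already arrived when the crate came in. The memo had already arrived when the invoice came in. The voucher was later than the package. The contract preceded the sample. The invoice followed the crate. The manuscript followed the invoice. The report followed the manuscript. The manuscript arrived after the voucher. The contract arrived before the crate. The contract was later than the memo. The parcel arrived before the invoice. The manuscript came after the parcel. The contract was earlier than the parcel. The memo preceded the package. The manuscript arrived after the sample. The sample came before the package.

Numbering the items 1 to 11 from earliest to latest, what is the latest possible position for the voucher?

7

The voucher must come before the crate, the invoice, the manuscript, and the report — 4 items forced after it.
Everything else can be placed before the voucher in some valid order, so the voucher can sit as late as position 11 − 4 = 7.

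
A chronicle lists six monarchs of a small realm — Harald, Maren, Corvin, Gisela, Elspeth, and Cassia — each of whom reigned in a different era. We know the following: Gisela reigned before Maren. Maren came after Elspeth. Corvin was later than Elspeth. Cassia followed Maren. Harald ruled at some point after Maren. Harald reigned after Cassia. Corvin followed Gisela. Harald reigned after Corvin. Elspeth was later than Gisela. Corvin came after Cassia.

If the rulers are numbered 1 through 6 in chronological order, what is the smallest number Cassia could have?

Elspeth, Gisela, and Maren must all come before Cassia — 3 forced predecessors.
Nothing else is forced ahead of Cassia, so their earliest slot is position 3 + 1 = 4.

4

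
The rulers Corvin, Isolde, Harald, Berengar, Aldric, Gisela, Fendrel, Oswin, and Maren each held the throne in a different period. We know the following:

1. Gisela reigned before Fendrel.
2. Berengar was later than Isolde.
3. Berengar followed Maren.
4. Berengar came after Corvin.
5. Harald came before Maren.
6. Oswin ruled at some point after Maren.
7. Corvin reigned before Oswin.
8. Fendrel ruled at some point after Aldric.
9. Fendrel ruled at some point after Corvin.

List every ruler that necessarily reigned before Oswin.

Corvin, Harald, Maren

Directly stated before Oswin: Corvin and Maren.
Harald reaches Oswin via Harald → Maren → Oswin.
No chain forces Fendrel (or any of the others) ahead of Oswin.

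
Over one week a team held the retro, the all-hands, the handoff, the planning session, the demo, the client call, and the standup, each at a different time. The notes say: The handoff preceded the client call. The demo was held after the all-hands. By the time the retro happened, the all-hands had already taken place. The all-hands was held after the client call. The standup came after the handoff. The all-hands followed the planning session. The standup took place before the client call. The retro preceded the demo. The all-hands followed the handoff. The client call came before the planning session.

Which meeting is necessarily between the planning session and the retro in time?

Tracing the constraints gives the planning session → the all-hands → the retro, so the all-hands sits after the planning session and before the retro.
No other meeting is forced both after the planning session and before the retro.

the all-hands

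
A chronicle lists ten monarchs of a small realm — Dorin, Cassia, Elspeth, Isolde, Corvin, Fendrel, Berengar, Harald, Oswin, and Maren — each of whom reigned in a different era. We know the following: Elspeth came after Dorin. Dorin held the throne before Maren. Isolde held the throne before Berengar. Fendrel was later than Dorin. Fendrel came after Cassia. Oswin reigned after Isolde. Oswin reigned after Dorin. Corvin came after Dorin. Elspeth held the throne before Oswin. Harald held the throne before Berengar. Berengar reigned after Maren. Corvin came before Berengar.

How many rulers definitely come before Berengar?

5

Directly stated before Berengar: Corvin, Harald, Isolde, and Maren.
Dorin reaches Berengar via Dorin → Corvin → Berengar.
No chain forces Elspeth (or any of the others) ahead of Berengar.
That's Corvin, Dorin, Harald, Isolde, and Maren — 5 in all.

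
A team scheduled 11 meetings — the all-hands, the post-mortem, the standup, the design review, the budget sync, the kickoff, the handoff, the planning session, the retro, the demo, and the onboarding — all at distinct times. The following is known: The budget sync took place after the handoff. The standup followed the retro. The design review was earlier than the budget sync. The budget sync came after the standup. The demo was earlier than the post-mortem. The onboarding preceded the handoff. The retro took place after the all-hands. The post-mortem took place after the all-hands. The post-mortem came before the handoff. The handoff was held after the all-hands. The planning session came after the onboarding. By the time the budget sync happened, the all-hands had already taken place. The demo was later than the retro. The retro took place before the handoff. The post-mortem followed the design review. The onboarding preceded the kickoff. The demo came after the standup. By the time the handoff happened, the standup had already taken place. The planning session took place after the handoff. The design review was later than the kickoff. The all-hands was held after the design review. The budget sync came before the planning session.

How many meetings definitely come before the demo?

Directly stated before the demo: the retro and the standup.
The all-hands reaches the demo via the all-hands → the retro → the demo.
The design review reaches the demo via the design review → the all-hands → the retro → the demo.
The kickoff reaches the demo via the kickoff → the design review → the all-hands → the retro → the demo.
Likewise the onboarding reaches the demo by chaining the stated constraints.
No chain forces the planning session (or any of the others) ahead of the demo.
That's the all-hands, the design review, the kickoff, the onboarding, the retro, and the standup — 6 in all.

6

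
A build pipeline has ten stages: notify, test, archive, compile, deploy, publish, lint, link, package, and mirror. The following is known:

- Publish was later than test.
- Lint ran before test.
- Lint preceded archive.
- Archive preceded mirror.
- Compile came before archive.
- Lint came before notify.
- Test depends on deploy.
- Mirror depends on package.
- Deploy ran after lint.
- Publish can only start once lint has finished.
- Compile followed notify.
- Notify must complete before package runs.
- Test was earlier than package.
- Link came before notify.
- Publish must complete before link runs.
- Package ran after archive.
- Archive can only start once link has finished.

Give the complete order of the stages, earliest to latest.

lint, deploy, test, publish, link, notify, compile, archive, package, mirror

The constraints fix every adjacent pair, so only one ordering works:
lint → deploy → test → publish → link → notify → compile → archive → package → mirror.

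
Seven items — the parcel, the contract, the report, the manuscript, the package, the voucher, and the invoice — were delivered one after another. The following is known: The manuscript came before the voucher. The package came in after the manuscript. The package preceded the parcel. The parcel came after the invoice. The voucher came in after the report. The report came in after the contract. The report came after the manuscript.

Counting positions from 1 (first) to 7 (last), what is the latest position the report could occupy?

6

The report must come before the voucher — 1 item forced after it.
Everything else can be placed before the report in some valid order, so the report can sit as late as position 7 − 1 = 6.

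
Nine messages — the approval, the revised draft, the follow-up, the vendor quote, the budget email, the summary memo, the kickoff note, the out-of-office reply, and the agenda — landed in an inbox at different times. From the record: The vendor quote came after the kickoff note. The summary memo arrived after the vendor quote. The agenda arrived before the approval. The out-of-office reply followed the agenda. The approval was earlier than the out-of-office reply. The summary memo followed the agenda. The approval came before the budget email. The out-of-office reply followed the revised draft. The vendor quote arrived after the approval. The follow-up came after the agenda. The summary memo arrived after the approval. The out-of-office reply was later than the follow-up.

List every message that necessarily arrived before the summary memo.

Directly stated before the summary memo: the agenda, the approval, and the vendor quote.
The kickoff note reaches the summary memo via the kickoff note → the vendor quote → the summary memo.
No chain forces the revised draft (or any of the others) ahead of the summary memo.

the agenda, the approval, the kickoff note, the vendor quote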